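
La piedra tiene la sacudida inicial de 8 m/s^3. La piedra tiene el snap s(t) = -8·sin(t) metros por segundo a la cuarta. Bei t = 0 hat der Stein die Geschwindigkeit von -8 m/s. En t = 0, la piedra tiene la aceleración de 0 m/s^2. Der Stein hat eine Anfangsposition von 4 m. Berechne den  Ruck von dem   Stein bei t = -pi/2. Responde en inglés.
Starting from snap s(t) = -8·sin(t), we take 1 integral. Integrating snap and using the initial condition j(0) = 8, we get j(t) = 8·cos(t). From the given jerk equation j(t) = 8·cos(t), we substitute t = -pi/2 to get j = 0.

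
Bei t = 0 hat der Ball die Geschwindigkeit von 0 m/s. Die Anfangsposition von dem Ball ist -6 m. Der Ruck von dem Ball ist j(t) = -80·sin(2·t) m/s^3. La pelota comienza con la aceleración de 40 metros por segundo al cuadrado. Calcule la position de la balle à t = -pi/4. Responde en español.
Para resolver esto, necesitamos tomar 3 antiderivadas de nuestra ecuación de la sacudida j(t) = -80·sin(2·t). Integrando la sacudida y usando la condición inicial a(0) = 40, obtenemos a(t) = 40·cos(2·t). Integrando la aceleración y usando la condición inicial v(0) = 0, obtenemos v(t) = 20·sin(2·t). Integrando la velocidad y usando la condición inicial x(0) = -6, obtenemos x(t) = 4 - 10·cos(2·t). Tenemos la posición x(t) = 4 - 10·cos(2·t). Sustituyendo t = -pi/4: x(-pi/4) = 4.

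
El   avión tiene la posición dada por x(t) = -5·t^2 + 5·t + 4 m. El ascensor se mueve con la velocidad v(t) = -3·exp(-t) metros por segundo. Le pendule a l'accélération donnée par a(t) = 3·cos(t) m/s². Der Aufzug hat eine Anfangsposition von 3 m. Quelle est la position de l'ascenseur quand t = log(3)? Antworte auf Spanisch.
Debemos encontrar la integral de nuestra ecuación de la velocidad v(t) = -3·exp(-t) 1 vez. La integral de la velocidad es la posición. Usando x(0) = 3, obtenemos x(t) = 3·exp(-t). Usando x(t) = 3·exp(-t) y sustituyendo t = log(3), encontramos x = 1.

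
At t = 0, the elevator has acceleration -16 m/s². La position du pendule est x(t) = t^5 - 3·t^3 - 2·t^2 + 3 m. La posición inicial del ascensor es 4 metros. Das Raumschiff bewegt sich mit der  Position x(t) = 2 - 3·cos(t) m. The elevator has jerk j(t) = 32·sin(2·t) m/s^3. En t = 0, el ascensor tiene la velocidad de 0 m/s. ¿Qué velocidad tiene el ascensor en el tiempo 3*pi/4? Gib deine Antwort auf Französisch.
En partant du jerk j(t) = 32·sin(2·t), nous prenons 2 intégrales. En intégrant le jerk et en utilisant la condition initiale a(0) = -16, nous obtenons a(t) = -16·cos(2·t). L'intégrale de l'accélération, avec v(0) = 0, donne la vitesse: v(t) = -8·sin(2·t). De l'équation de la vitesse v(t) = -8·sin(2·t), nous substituons t = 3*pi/4 pour obtenir v = 8.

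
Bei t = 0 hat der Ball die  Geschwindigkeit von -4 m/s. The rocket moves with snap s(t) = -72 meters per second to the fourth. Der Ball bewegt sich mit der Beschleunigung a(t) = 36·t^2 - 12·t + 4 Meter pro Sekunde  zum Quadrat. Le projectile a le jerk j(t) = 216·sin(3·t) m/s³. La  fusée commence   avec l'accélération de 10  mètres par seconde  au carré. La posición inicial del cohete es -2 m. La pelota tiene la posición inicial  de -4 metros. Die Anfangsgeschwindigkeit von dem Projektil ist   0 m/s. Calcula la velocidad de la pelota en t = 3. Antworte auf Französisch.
Nous devons trouver la primitive de notre équation de l'accélération a(t) = 36·t^2 - 12·t + 4 1 fois. En prenant ∫a(t)dt et en appliquant v(0) = -4, nous trouvons v(t) = 12·t^3 - 6·t^2 + 4·t - 4. De l'équation de la vitesse v(t) = 12·t^3 - 6·t^2 + 4·t - 4, nous substituons t = 3 pour obtenir v = 278.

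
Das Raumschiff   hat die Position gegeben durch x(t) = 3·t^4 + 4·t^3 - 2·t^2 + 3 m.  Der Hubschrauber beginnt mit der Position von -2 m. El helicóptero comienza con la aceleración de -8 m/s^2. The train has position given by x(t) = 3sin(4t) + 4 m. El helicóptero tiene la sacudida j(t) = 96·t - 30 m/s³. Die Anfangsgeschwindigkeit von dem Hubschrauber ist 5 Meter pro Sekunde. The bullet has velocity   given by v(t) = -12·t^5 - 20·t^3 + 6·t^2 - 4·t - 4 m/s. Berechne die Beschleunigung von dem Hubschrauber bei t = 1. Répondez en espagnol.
Partiendo de la sacudida j(t) = 96·t - 30, tomamos 1 antiderivada. La antiderivada de la sacudida, con a(0) = -8, da la aceleración: a(t) = 48·t^2 - 30·t - 8. Usando a(t) = 48·t^2 - 30·t - 8 y sustituyendo t = 1, encontramos a = 10.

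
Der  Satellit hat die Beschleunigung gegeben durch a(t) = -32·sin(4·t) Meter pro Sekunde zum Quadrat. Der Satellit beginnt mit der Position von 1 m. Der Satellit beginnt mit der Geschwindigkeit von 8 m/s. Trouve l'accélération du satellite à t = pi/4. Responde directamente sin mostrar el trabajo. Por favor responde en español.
La aceleración en t = pi/4 es a = 0.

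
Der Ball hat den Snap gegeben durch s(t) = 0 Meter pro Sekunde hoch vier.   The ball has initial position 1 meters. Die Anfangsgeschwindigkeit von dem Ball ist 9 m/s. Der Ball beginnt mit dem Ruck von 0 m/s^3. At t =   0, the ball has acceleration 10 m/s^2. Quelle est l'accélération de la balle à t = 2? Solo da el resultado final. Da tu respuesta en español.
En t = 2, a = 10.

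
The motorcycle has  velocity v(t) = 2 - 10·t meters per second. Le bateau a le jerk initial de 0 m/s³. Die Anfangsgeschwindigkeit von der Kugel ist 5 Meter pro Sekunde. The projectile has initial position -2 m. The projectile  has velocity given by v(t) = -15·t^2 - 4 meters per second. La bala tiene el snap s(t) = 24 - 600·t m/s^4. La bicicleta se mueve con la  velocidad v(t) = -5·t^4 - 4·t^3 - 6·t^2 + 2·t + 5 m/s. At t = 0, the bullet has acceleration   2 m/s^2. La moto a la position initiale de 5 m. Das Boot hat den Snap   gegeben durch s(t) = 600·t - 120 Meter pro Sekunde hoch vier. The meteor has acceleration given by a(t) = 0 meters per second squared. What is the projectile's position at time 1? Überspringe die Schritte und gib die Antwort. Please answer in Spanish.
La posición en t = 1 es x = -11.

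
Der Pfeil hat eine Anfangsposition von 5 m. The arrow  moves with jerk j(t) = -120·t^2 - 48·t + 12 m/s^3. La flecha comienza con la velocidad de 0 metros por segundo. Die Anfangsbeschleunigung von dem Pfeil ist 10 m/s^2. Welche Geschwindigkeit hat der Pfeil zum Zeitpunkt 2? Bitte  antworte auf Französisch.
En partant du jerk j(t) = -120·t^2 - 48·t + 12, nous prenons 2 primitives. La primitive du jerk est l'accélération. En utilisant a(0) = 10, nous obtenons a(t) = -40·t^3 - 24·t^2 + 12·t + 10. L'intégrale de l'accélération, avec v(0) = 0, donne la vitesse: v(t) = 2·t·(-5·t^3 - 4·t^2 + 3·t + 5). En utilisant v(t) = 2·t·(-5·t^3 - 4·t^2 + 3·t + 5) et en substituant t = 2, nous trouvons v = -180.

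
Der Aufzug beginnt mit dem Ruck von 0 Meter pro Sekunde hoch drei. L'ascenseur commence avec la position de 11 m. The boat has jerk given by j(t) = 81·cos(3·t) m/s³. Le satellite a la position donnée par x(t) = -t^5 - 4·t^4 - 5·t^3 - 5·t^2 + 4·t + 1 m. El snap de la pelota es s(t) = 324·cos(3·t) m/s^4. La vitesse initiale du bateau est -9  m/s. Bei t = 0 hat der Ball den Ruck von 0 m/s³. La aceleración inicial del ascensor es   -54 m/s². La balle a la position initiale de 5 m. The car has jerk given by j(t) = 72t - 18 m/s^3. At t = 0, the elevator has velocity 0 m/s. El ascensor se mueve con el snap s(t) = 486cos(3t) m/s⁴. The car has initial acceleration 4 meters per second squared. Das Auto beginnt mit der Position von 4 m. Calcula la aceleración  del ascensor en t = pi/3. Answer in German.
Um dies zu lösen, müssen wir 2 Integrale unserer Gleichung für den Snap s(t) = 486·cos(3·t) finden. Mit ∫s(t)dt und Anwendung von j(0) = 0, finden wir j(t) = 162·sin(3·t). Das Integral von dem Ruck, mit a(0) = -54, ergibt die Beschleunigung: a(t) = -54·cos(3·t). Wir haben die Beschleunigung a(t) = -54·cos(3·t). Durch Einsetzen von t = pi/3: a(pi/3) = 54.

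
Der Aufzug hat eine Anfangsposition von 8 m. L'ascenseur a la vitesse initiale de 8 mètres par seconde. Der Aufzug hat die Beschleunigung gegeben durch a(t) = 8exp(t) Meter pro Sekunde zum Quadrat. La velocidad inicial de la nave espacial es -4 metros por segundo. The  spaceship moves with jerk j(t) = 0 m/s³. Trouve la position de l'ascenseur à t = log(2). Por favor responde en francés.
Nous devons intégrer notre équation de l'accélération a(t) = 8·exp(t) 2 fois. En prenant ∫a(t)dt et en appliquant v(0) = 8, nous trouvons v(t) = 8·exp(t). L'intégrale de la vitesse est la position. En utilisant x(0) = 8, nous obtenons x(t) = 8·exp(t). Nous avons la position x(t) = 8·exp(t). En substituant t = log(2): x(log(2)) = 16.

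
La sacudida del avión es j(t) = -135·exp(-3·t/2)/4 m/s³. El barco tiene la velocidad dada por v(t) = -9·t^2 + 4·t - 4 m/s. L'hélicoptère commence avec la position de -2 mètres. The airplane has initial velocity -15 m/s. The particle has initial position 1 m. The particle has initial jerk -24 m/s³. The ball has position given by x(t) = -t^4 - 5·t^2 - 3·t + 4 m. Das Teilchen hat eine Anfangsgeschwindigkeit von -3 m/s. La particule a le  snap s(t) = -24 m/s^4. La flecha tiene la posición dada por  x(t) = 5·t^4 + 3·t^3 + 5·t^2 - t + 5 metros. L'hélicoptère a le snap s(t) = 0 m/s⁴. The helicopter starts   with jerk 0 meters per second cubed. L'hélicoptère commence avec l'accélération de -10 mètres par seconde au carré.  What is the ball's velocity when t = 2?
To solve this, we need to take 1 derivative of our position equation x(t) = -t^4 - 5·t^2 - 3·t + 4. The derivative of position gives velocity: v(t) = -4·t^3 - 10·t - 3. Using v(t) = -4·t^3 - 10·t - 3 and substituting t = 2, we find v = -55.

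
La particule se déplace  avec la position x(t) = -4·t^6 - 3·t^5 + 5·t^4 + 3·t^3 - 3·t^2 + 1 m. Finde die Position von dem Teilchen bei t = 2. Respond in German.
Aus der Gleichung für die Position x(t) = -4·t^6 - 3·t^5 + 5·t^4 + 3·t^3 - 3·t^2 + 1, setzen wir t = 2 ein und erhalten x = -259.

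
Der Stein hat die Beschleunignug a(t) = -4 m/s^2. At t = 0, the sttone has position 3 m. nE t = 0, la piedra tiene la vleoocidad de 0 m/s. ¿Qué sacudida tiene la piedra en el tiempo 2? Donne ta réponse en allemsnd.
Wir müssen unsere Gleichung für die Beschleunigung a(t) = -4 1-mal ableiten. Durch Ableiten von der Beschleunigung erhalten wir den Ruck: j(t) = 0. Wir haben den Ruck j(t) = 0. Durch Einsetzen von t = 2: j(2) = 0.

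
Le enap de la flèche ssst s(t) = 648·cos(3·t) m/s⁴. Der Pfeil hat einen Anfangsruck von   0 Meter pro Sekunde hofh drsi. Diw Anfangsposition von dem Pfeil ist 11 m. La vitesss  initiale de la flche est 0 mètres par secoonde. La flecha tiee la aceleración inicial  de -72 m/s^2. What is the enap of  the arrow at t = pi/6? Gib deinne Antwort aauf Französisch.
De l'équation du snap s(t) = 648·cos(3·t), nous substituons t = pi/6 pour obtenir s = 0.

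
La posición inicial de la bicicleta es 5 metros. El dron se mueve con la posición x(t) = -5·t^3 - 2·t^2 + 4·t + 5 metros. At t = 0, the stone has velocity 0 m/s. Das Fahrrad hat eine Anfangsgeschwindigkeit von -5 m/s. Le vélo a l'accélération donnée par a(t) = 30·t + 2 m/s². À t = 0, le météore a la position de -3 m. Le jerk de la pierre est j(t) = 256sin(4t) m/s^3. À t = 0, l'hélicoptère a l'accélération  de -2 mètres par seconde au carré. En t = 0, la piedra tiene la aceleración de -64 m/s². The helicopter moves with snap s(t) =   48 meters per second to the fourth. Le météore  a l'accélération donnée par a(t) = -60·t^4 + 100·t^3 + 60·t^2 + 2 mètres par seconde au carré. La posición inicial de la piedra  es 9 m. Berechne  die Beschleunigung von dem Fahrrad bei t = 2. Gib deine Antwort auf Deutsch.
Mit a(t) = 30·t + 2 und Einsetzen von t = 2, finden wir a = 62.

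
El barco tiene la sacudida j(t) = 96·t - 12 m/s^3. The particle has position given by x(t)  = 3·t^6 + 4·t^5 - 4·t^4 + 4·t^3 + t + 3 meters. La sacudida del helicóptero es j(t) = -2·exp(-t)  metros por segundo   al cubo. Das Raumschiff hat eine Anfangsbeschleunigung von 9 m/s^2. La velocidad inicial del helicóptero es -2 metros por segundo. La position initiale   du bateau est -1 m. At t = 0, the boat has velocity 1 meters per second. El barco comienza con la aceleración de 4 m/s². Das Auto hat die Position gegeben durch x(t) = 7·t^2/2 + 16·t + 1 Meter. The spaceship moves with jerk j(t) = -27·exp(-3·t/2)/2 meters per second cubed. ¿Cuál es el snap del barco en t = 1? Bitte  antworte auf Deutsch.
Ausgehend von dem Ruck j(t) = 96·t - 12, nehmen wir 1 Ableitung. Mit d/dt von j(t) finden wir s(t) = 96. Wir haben den Snap s(t) = 96. Durch Einsetzen von t = 1: s(1) = 96.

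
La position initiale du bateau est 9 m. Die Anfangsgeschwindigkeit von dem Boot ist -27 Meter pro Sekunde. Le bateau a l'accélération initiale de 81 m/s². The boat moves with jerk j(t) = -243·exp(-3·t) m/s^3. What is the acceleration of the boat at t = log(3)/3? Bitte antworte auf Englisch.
Starting from jerk j(t) = -243·exp(-3·t), we take 1 antiderivative. The integral of jerk, with a(0) = 81, gives acceleration: a(t) = 81·exp(-3·t). We have acceleration a(t) = 81·exp(-3·t). Substituting t = log(3)/3: a(log(3)/3) = 27.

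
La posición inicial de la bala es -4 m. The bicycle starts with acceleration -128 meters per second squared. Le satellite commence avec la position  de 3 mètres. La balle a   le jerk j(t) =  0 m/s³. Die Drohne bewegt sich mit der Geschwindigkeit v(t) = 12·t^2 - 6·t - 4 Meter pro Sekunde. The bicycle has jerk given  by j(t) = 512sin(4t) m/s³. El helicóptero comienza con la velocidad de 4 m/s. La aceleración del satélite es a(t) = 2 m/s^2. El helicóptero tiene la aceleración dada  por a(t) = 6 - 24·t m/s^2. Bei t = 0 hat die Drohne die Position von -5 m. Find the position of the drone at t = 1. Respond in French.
Nous devons intégrer notre équation de la vitesse v(t) = 12·t^2 - 6·t - 4 1 fois. La primitive de la vitesse est la position. En utilisant x(0) = -5, nous obtenons x(t) = 4·t^3 - 3·t^2 - 4·t - 5. De l'équation de la position x(t) = 4·t^3 - 3·t^2 - 4·t - 5, nous substituons t = 1 pour obtenir x = -8.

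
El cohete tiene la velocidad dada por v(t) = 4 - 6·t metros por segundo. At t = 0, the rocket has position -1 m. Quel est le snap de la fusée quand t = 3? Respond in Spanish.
Partiendo de la velocidad v(t) = 4 - 6·t, tomamos 3 derivadas. Derivando la velocidad, obtenemos la aceleración: a(t) = -6. La derivada de la aceleración da la sacudida: j(t) = 0. Tomando d/dt de j(t), encontramos s(t) = 0. De la ecuación del snap s(t) = 0, sustituimos t = 3 para obtener s = 0.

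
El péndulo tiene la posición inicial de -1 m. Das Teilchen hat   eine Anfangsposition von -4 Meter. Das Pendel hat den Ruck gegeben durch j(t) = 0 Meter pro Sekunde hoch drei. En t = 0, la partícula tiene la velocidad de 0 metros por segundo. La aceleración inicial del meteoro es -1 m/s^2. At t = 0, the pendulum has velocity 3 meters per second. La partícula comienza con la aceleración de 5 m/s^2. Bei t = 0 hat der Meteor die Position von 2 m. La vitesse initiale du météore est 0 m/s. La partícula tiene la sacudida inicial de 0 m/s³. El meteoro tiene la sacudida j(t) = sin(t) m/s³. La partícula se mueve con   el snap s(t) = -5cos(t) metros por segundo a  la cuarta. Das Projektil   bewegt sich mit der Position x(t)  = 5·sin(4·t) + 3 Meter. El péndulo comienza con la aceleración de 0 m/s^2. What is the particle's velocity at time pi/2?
To find the answer, we compute 3 integrals of s(t) = -5·cos(t). Integrating snap and using the initial condition j(0) = 0, we get j(t) = -5·sin(t). Taking ∫j(t)dt and applying a(0) = 5, we find a(t) = 5·cos(t). Finding the antiderivative of a(t) and using v(0) = 0: v(t) = 5·sin(t). Using v(t) = 5·sin(t) and substituting t = pi/2, we find v = 5.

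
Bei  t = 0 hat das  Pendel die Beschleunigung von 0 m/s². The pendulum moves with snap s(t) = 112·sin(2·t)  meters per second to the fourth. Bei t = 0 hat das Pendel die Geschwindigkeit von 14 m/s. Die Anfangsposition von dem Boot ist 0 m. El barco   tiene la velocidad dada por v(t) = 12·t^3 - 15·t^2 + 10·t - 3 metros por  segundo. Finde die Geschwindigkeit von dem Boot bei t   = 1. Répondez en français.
Nous avons la vitesse v(t) = 12·t^3 - 15·t^2 + 10·t - 3. En substituant t = 1: v(1) = 4.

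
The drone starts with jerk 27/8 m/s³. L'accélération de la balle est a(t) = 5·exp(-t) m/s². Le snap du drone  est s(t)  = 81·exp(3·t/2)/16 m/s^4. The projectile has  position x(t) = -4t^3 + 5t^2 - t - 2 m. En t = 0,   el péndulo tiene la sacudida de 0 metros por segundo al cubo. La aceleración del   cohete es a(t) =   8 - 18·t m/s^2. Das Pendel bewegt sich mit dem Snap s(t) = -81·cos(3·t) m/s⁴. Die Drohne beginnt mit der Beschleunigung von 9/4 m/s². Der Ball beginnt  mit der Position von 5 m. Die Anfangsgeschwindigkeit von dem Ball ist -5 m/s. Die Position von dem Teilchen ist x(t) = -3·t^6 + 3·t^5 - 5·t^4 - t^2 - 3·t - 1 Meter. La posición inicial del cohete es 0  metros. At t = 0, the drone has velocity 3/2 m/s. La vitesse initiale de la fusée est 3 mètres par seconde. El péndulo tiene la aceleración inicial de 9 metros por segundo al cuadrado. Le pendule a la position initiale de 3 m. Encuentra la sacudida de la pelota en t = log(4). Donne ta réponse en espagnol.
Partiendo de la aceleración a(t) = 5·exp(-t), tomamos 1 derivada. Derivando la aceleración, obtenemos la sacudida: j(t) = -5·exp(-t). Tenemos la sacudida j(t) = -5·exp(-t). Sustituyendo t = log(4): j(log(4)) = -5/4.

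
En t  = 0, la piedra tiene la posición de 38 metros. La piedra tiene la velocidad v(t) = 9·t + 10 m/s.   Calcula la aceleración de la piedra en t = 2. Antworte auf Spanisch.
Para resolver esto, necesitamos tomar 1 derivada de nuestra ecuación de la velocidad v(t) = 9·t + 10. La derivada de la velocidad da la aceleración: a(t) = 9. De la ecuación de la aceleración a(t) = 9, sustituimos t = 2 para obtener a = 9.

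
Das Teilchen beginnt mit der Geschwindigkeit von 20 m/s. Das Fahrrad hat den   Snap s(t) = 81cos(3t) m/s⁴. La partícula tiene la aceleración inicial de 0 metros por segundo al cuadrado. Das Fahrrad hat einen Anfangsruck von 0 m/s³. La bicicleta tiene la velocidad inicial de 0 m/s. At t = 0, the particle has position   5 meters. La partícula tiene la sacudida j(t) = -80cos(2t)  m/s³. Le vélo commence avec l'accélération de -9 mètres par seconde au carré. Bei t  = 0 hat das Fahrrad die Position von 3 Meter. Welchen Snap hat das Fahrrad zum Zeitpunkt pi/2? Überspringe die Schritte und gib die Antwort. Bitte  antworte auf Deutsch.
Die Antwort ist 0.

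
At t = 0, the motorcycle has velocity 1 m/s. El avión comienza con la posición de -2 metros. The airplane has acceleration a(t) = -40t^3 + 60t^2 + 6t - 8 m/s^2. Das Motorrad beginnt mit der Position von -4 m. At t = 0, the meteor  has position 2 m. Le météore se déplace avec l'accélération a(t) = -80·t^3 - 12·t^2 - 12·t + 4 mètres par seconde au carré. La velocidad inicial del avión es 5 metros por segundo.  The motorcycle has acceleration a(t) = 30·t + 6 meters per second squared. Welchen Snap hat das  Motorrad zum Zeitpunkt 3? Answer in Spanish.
Partiendo de la aceleración a(t) = 30·t + 6, tomamos 2 derivadas. Derivando la aceleración, obtenemos la sacudida: j(t) = 30. La derivada de la sacudida da el snap: s(t) = 0. Usando s(t) = 0 y sustituyendo t = 3, encontramos s = 0.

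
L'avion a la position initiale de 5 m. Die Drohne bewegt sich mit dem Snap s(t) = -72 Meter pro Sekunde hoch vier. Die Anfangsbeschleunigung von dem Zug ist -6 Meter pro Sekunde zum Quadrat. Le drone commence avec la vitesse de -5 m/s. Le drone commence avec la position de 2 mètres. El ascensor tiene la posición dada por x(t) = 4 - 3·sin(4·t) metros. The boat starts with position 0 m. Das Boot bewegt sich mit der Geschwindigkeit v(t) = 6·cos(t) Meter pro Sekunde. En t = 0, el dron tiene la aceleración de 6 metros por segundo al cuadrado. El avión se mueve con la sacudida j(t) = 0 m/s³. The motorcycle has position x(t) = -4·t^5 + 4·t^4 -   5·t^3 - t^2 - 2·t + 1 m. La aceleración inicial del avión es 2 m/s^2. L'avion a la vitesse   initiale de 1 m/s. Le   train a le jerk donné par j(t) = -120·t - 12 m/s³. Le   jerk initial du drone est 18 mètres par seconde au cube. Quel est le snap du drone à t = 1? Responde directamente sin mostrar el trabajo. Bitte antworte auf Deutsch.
Der Snap bei t = 1 ist s = -72.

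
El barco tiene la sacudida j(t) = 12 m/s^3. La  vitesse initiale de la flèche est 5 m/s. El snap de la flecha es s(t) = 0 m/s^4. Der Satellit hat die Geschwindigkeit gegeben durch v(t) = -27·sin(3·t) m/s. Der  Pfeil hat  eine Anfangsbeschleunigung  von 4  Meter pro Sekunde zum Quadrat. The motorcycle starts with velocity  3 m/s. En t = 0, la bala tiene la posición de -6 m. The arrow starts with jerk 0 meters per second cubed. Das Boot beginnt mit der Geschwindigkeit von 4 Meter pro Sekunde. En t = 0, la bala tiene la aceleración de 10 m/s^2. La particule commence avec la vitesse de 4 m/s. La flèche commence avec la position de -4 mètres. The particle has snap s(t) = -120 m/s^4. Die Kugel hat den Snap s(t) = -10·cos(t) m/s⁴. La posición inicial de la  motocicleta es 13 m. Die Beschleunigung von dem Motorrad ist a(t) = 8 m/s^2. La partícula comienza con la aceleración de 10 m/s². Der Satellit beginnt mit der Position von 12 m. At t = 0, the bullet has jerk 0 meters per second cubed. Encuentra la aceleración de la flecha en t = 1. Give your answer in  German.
Wir müssen unsere Gleichung für den Snap s(t) = 0 2-mal integrieren. Mit ∫s(t)dt und Anwendung von j(0) = 0, finden wir j(t) = 0. Die Stammfunktion von dem Ruck, mit a(0) = 4, ergibt die Beschleunigung: a(t) = 4. Wir haben die Beschleunigung a(t) = 4. Durch Einsetzen von t = 1: a(1) = 4.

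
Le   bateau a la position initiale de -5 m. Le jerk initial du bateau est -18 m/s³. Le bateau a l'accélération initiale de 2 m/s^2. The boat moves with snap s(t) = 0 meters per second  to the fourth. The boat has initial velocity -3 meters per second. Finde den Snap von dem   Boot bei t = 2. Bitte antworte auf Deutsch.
Mit s(t) = 0 und Einsetzen von t = 2, finden wir s = 0.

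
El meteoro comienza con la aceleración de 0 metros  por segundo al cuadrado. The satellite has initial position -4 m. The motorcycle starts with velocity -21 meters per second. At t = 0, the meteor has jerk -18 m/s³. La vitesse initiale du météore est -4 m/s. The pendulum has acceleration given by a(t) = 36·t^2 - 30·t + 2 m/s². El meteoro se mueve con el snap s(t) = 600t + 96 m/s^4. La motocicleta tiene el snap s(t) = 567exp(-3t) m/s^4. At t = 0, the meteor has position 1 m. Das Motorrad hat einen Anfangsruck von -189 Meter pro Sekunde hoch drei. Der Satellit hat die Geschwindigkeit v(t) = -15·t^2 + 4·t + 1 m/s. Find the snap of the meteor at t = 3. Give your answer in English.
From the given snap equation s(t) = 600·t + 96, we substitute t = 3 to get s = 1896.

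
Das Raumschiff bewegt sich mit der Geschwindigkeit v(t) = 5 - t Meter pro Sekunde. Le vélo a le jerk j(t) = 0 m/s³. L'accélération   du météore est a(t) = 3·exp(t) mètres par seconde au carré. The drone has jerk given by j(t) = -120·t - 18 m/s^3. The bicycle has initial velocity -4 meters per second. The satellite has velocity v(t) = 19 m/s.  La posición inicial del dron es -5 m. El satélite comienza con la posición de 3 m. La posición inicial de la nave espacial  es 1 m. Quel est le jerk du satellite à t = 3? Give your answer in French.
Pour résoudre ceci, nous devons prendre 2 dérivées de notre équation de la vitesse v(t) = 19. En dérivant la vitesse, nous obtenons l'accélération: a(t) = 0. La dérivée de l'accélération donne le jerk: j(t) = 0. De l'équation du jerk j(t) = 0, nous substituons t = 3 pour obtenir j = 0.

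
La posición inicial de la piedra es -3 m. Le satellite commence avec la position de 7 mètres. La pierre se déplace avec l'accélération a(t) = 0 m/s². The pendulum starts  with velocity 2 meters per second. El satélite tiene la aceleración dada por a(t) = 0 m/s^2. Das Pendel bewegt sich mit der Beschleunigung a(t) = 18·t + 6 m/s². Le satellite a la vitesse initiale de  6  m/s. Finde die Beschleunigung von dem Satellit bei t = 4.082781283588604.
Wir haben die Beschleunigung a(t) = 0. Durch Einsetzen von t = 4.082781283588604: a(4.082781283588604) = 0.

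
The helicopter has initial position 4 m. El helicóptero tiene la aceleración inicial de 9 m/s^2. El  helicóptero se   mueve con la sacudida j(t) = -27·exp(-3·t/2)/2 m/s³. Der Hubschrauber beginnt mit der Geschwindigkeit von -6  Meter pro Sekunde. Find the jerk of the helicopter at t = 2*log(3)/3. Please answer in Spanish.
De la ecuación de la sacudida j(t) = -27·exp(-3·t/2)/2, sustituimos t = 2*log(3)/3 para obtener j = -9/2.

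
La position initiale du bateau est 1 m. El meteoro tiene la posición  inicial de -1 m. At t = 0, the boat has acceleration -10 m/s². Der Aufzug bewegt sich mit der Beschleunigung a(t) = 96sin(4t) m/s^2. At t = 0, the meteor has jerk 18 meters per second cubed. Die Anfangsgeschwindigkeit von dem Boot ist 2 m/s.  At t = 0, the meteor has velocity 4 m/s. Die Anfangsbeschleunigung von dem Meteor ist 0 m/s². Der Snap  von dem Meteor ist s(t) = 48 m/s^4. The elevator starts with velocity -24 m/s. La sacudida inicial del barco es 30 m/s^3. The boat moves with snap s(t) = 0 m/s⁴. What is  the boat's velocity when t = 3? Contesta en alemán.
Wir müssen unsere Gleichung für den Snap s(t) = 0 3-mal integrieren. Mit ∫s(t)dt und Anwendung von j(0) = 30, finden wir j(t) = 30. Mit ∫j(t)dt und Anwendung von a(0) = -10, finden wir a(t) = 30·t - 10. Die Stammfunktion von der Beschleunigung ist die Geschwindigkeit. Mit v(0) = 2 erhalten wir v(t) = 15·t^2 - 10·t + 2. Wir haben die Geschwindigkeit v(t) = 15·t^2 - 10·t + 2. Durch Einsetzen von t = 3: v(3) = 107.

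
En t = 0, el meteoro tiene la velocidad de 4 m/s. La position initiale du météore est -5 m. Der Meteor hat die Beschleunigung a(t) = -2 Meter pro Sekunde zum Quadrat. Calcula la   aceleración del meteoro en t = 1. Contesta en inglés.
From the given acceleration equation a(t) = -2, we substitute t = 1 to get a = -2.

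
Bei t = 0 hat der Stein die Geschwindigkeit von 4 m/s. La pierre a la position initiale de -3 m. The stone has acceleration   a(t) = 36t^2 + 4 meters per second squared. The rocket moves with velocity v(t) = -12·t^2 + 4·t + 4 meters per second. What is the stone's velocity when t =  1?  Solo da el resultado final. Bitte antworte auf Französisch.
La vitesse à t = 1 est v = 20.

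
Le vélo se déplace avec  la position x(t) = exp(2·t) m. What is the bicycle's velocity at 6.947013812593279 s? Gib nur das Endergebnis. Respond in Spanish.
v(6.947013812593279) = 2163363.63261747.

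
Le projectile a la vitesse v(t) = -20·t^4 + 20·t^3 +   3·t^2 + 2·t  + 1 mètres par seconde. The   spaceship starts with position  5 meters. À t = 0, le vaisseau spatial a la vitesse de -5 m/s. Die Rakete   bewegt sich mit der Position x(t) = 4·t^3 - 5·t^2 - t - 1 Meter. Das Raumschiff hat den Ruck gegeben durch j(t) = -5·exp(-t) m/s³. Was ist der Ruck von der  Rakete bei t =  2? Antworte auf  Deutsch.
Um dies zu lösen, müssen wir 3 Ableitungen unserer Gleichung für die Position x(t) = 4·t^3 - 5·t^2 - t - 1 nehmen. Mit d/dt von x(t) finden wir v(t) = 12·t^2 - 10·t - 1. Durch Ableiten von der Geschwindigkeit erhalten wir die Beschleunigung: a(t) = 24·t - 10. Die Ableitung von der Beschleunigung ergibt den Ruck: j(t) = 24. Wir haben den Ruck j(t) = 24. Durch Einsetzen von t = 2: j(2) = 24.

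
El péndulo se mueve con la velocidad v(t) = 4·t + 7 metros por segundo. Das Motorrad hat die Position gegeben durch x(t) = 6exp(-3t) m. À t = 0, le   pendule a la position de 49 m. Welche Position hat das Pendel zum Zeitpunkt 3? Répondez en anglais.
Starting from velocity v(t) = 4·t + 7, we take 1 antiderivative. Taking ∫v(t)dt and applying x(0) = 49, we find x(t) = 2·t^2 + 7·t + 49. Using x(t) = 2·t^2 + 7·t + 49 and substituting t = 3, we find x = 88.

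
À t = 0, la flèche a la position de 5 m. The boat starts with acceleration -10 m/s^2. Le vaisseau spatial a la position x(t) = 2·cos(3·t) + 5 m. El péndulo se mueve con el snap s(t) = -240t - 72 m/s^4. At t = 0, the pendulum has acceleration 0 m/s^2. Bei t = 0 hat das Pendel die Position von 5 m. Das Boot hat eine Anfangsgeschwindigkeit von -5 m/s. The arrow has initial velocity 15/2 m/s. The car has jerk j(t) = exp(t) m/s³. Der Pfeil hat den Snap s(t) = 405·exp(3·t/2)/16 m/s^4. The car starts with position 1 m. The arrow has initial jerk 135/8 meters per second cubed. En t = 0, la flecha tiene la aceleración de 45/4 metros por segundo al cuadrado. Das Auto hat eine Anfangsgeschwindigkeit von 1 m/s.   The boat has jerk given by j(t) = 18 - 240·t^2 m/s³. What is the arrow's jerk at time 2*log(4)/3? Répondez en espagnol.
Para resolver esto, necesitamos tomar 1 integral de nuestra ecuación del snap s(t) = 405·exp(3·t/2)/16. La integral del snap es la sacudida. Usando j(0) = 135/8, obtenemos j(t) = 135·exp(3·t/2)/8. Usando j(t) = 135·exp(3·t/2)/8 y sustituyendo t = 2*log(4)/3, encontramos j = 135/2.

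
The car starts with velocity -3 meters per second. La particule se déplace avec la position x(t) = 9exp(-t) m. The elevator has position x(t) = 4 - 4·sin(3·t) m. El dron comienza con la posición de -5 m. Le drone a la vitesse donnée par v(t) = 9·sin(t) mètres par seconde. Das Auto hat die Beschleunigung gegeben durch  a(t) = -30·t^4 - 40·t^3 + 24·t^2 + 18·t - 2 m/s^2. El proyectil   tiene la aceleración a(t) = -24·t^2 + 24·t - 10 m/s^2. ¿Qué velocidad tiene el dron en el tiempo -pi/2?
Usando v(t) = 9·sin(t) y sustituyendo t = -pi/2, encontramos v = -9.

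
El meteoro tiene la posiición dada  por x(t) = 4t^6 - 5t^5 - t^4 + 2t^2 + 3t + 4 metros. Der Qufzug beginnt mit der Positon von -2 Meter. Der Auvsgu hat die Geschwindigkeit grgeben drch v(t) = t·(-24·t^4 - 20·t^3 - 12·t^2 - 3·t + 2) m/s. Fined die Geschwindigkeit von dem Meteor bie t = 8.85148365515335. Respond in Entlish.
We must differentiate our position equation x(t) = 4·t^6 - 5·t^5 - t^4 + 2·t^2 + 3·t + 4 1 time. The derivative of position gives velocity: v(t) = 24·t^5 - 25·t^4 - 4·t^3 + 4·t + 3. We have velocity v(t) = 24·t^5 - 25·t^4 - 4·t^3 + 4·t + 3. Substituting t = 8.85148365515335: v(8.85148365515335) = 1147843.24234256.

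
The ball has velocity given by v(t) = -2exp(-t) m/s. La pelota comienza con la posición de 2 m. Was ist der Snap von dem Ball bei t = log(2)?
Um dies zu lösen, müssen wir 3 Ableitungen unserer Gleichung für die Geschwindigkeit v(t) = -2·exp(-t) nehmen. Die Ableitung von der Geschwindigkeit ergibt die Beschleunigung: a(t) = 2·exp(-t). Mit d/dt von a(t) finden wir j(t) = -2·exp(-t). Die Ableitung von dem Ruck ergibt den Snap: s(t) = 2·exp(-t). Aus der Gleichung für den Snap s(t) = 2·exp(-t), setzen wir t = log(2) ein und erhalten s = 1.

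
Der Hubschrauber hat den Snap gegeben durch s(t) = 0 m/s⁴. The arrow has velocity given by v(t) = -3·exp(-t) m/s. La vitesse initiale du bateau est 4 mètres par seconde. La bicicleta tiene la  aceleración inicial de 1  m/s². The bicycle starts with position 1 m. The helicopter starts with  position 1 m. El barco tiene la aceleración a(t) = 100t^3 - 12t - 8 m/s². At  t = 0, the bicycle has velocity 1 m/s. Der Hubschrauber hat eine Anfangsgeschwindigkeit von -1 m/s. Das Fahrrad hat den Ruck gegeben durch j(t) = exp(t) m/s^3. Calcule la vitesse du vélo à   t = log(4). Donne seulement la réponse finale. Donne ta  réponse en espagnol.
v(log(4)) = 4.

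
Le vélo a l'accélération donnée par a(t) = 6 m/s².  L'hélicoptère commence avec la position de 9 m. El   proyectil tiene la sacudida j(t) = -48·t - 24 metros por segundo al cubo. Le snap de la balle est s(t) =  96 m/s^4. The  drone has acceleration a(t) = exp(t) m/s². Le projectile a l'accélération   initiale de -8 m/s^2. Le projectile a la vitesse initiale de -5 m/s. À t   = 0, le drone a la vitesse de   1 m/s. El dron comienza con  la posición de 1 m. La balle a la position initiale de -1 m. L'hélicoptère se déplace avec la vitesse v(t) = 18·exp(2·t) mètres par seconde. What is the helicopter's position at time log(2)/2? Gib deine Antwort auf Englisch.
We need to integrate our velocity equation v(t) = 18·exp(2·t) 1 time. The integral of velocity is position. Using x(0) = 9, we get x(t) = 9·exp(2·t). From the given position equation x(t) = 9·exp(2·t), we substitute t = log(2)/2 to get x = 18.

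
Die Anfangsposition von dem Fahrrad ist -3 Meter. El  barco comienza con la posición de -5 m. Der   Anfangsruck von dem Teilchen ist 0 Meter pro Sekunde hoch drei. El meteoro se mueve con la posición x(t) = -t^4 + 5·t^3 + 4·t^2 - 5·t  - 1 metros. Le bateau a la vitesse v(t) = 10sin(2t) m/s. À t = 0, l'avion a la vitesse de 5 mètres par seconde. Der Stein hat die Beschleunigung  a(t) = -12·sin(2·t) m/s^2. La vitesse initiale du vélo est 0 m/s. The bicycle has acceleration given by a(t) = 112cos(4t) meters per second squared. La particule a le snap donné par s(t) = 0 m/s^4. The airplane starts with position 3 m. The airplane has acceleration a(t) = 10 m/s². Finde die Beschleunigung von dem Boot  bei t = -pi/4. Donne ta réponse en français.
Nous devons dériver notre équation de la vitesse v(t) = 10·sin(2·t) 1 fois. La dérivée de la vitesse donne l'accélération: a(t) = 20·cos(2·t). De l'équation de l'accélération a(t) = 20·cos(2·t), nous substituons t = -pi/4 pour obtenir a = 0.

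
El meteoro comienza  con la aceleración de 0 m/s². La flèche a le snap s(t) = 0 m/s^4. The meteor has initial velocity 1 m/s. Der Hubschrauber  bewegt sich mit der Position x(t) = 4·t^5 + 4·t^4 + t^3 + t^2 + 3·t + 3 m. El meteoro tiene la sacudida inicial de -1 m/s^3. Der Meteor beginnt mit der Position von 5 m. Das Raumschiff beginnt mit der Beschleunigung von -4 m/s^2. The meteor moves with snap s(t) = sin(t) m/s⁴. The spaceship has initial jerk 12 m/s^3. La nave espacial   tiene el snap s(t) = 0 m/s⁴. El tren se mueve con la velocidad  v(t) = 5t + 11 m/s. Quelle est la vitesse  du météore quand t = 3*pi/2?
En partant du snap s(t) = sin(t), nous prenons 3 intégrales. L'intégrale du snap est le jerk. En utilisant j(0) = -1, nous obtenons j(t) = -cos(t). En intégrant le jerk et en utilisant la condition initiale a(0) = 0, nous obtenons a(t) = -sin(t). En intégrant l'accélération et en utilisant la condition initiale v(0) = 1, nous obtenons v(t) = cos(t). Nous avons la vitesse v(t) = cos(t). En substituant t = 3*pi/2: v(3*pi/2) = 0.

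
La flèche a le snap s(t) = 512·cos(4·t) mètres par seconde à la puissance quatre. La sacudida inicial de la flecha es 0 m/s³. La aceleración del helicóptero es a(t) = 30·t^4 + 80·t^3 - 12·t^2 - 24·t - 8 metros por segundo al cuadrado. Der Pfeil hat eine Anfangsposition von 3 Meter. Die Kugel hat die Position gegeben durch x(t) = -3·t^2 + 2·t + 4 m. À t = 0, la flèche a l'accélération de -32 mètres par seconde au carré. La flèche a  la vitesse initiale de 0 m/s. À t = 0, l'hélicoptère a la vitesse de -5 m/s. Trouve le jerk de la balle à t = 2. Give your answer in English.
To solve this, we need to take 3 derivatives of our position equation x(t) = -3·t^2 + 2·t + 4. Differentiating position, we get velocity: v(t) = 2 - 6·t. Taking d/dt of v(t), we find a(t) = -6. Differentiating acceleration, we get jerk: j(t) = 0. Using j(t) = 0 and substituting t = 2, we find j = 0.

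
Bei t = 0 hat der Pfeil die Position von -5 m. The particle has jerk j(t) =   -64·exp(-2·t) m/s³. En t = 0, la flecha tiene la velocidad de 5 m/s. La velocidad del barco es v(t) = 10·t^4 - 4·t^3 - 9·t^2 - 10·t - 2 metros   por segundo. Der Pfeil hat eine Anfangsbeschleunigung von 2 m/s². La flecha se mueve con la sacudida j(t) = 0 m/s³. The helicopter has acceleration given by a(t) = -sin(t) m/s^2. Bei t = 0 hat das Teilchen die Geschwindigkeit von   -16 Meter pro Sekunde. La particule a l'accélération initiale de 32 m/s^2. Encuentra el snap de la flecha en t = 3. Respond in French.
Nous devons dériver notre équation du jerk j(t) = 0 1 fois. La dérivée du jerk donne le snap: s(t) = 0. De l'équation du snap s(t) = 0, nous substituons t = 3 pour obtenir s = 0.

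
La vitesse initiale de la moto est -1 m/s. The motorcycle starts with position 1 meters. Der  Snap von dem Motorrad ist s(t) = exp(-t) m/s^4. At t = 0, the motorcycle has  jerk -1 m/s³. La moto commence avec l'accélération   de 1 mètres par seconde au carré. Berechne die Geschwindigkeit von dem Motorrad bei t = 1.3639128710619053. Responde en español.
Partiendo del snap s(t) = exp(-t), tomamos 3 integrales. Tomando ∫s(t)dt y aplicando j(0) = -1, encontramos j(t) = -exp(-t). La integral de la sacudida, con a(0) = 1, da la aceleración: a(t) = exp(-t). Tomando ∫a(t)dt y aplicando v(0) = -1, encontramos v(t) = -exp(-t). Tenemos la velocidad v(t) = -exp(-t). Sustituyendo t = 1.3639128710619053: v(1.3639128710619053) = -0.255658458676616.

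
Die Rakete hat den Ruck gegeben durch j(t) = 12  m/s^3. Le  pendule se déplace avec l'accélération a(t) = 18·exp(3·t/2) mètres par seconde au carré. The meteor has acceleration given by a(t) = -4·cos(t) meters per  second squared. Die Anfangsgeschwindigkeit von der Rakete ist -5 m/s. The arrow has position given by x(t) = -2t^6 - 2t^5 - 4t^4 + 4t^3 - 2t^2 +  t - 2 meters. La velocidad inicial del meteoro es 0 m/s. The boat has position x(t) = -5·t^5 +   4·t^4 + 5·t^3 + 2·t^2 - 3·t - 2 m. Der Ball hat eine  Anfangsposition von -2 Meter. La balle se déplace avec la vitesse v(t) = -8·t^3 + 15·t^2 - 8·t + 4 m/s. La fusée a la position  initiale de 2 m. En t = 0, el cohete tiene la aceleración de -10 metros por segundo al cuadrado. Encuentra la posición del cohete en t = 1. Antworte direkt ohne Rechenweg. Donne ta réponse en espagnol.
La posición en t = 1 es x = -6.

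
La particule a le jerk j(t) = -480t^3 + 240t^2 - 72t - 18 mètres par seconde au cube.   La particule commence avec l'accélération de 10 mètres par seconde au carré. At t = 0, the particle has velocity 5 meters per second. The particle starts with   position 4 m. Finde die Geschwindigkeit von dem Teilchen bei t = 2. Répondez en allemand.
Wir müssen die Stammfunktion unserer Gleichung für den Ruck j(t) = -480·t^3 + 240·t^2 - 72·t - 18 2-mal finden. Das Integral von dem Ruck ist die Beschleunigung. Mit a(0) = 10 erhalten wir a(t) = -120·t^4 + 80·t^3 - 36·t^2 - 18·t + 10. Durch Integration von der Beschleunigung und Verwendung der Anfangsbedingung v(0) = 5, erhalten wir v(t) = -24·t^5 + 20·t^4 - 12·t^3 - 9·t^2 + 10·t + 5. Wir haben die Geschwindigkeit v(t) = -24·t^5 + 20·t^4 - 12·t^3 - 9·t^2 + 10·t + 5. Durch Einsetzen von t = 2: v(2) = -555.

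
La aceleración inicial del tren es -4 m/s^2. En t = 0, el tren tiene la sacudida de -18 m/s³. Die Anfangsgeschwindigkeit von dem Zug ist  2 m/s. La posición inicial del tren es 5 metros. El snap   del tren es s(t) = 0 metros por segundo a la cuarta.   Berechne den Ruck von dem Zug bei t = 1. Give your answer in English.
To solve this, we need to take 1 antiderivative of our snap equation s(t) = 0. Finding the integral of s(t) and using j(0) = -18: j(t) = -18. Using j(t) = -18 and substituting t = 1, we find j = -18.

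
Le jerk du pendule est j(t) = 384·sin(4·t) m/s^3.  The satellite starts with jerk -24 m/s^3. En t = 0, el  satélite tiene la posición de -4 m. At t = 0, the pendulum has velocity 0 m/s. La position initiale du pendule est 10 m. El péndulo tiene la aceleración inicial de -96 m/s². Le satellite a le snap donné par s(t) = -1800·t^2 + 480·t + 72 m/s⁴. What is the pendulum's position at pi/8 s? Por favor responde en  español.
Para resolver esto, necesitamos tomar 3 integrales de nuestra ecuación de la sacudida j(t) = 384·sin(4·t). Integrando la sacudida y usando la condición inicial a(0) = -96, obtenemos a(t) = -96·cos(4·t). La antiderivada de la aceleración es la velocidad. Usando v(0) = 0, obtenemos v(t) = -24·sin(4·t). Integrando la velocidad y usando la condición inicial x(0) = 10, obtenemos x(t) = 6·cos(4·t) + 4. Usando x(t) = 6·cos(4·t) + 4 y sustituyendo t = pi/8, encontramos x = 4.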